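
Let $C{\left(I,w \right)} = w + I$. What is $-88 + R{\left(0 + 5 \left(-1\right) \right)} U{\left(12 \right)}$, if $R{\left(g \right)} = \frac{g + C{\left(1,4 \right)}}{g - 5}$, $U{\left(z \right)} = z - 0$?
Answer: $-88$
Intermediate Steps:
$U{\left(z \right)} = z$ ($U{\left(z \right)} = z + 0 = z$)
$C{\left(I,w \right)} = I + w$
$R{\left(g \right)} = \frac{5 + g}{-5 + g}$ ($R{\left(g \right)} = \frac{g + \left(1 + 4\right)}{g - 5} = \frac{g + 5}{-5 + g} = \frac{5 + g}{-5 + g}$)
$-88 + R{\left(0 + 5 \left(-1\right) \right)} U{\left(12 \right)} = -88 + \frac{5 + \left(0 + 5 \left(-1\right)\right)}{-5 + \left(0 + 5 \left(-1\right)\right)} 12 = -88 + \frac{5 + \left(0 - 5\right)}{-5 + \left(0 - 5\right)} 12 = -88 + \frac{5 - 5}{-5 - 5} \cdot 12 = -88 + \frac{1}{-10} \cdot 0 \cdot 12 = -88 + \left(- \frac{1}{10}\right) 0 \cdot 12 = -88 + 0 \cdot 12 = -88 + 0 = -88$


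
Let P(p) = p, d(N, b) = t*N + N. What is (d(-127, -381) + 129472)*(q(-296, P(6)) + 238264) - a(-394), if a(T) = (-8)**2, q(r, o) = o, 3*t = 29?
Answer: 91579550848/3 ≈ 3.0527e+10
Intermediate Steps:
t = 29/3 (t = (1/3)*29 = 29/3 ≈ 9.6667)
d(N, b) = 32*N/3 (d(N, b) = 29*N/3 + N = 32*N/3)
a(T) = 64
(d(-127, -381) + 129472)*(q(-296, P(6)) + 238264) - a(-394) = ((32/3)*(-127) + 129472)*(6 + 238264) - 1*64 = (-4064/3 + 129472)*238270 - 64 = (384352/3)*238270 - 64 = 91579551040/3 - 64 = 91579550848/3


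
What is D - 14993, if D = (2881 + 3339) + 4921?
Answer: -3852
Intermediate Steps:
D = 11141 (D = 6220 + 4921 = 11141)
D - 14993 = 11141 - 14993 = -3852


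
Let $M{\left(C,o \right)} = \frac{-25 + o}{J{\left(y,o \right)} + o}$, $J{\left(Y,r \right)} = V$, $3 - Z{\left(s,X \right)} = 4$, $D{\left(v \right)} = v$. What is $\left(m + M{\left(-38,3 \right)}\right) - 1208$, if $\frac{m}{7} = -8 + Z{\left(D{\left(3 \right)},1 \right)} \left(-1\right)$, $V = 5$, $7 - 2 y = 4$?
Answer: $- \frac{5039}{4} \approx -1259.8$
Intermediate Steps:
$y = \frac{3}{2}$ ($y = \frac{7}{2} - 2 = \frac{3}{2} \approx 1.5$)
$Z{\left(s,X \right)} = -1$ ($Z{\left(s,X \right)} = 3 - 4 = -1$)
$J{\left(Y,r \right)} = 5$
$M{\left(C,o \right)} = \frac{-25 + o}{5 + o}$
$m = -49$ ($m = 7 \left(-8 - -1\right) = 7 \left(-8 + 1\right) = 7 \left(-7\right) = -49$)
$\left(m + M{\left(-38,3 \right)}\right) - 1208 = \left(-49 + \frac{-25 + 3}{5 + 3}\right) - 1208 = \left(-49 + \frac{1}{8} \left(-22\right)\right) - 1208 = \left(-49 - \frac{11}{4}\right) - 1208 = - \frac{207}{4} - 1208 = - \frac{5039}{4}$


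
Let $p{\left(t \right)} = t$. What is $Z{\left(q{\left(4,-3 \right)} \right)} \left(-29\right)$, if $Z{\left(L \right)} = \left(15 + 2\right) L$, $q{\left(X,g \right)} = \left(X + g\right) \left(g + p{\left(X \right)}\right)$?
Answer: $-493$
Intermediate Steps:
$q{\left(X,g \right)} = \left(X + g\right)^{2}$ ($q{\left(X,g \right)} = \left(X + g\right) \left(g + X\right) = \left(X + g\right) \left(X + g\right) = \left(X + g\right)^{2}$)
$Z{\left(L \right)} = 17 L$
$Z{\left(q{\left(4,-3 \right)} \right)} \left(-29\right) = 17 \left(4^{2} + \left(-3\right)^{2} + 2 \cdot 4 \left(-3\right)\right) \left(-29\right) = 17 \left(16 + 9 - 24\right) \left(-29\right) = 17 \cdot 1 \left(-29\right) = 17 \left(-29\right) = -493$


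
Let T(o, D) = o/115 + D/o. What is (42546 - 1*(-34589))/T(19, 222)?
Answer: 168539975/25891 ≈ 6509.6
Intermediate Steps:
T(o, D) = o/115 + D/o (T(o, D) = o*(1/115) + D/o = o/115 + D/o)
(42546 - 1*(-34589))/T(19, 222) = (42546 - 1*(-34589))/((1/115)*19 + 222/19) = (42546 + 34589)/(19/115 + 222*(1/19)) = 77135/(19/115 + 222/19) = 77135/(25891/2185) = 77135*(2185/25891) = 168539975/25891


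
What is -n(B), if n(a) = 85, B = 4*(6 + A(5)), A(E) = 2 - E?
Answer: -85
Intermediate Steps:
B = 12 (B = 4*(6 + (2 - 1*5)) = 4*(6 + (2 - 5)) = 4*(6 - 3) = 4*3 = 12)
-n(B) = -1*85 = -85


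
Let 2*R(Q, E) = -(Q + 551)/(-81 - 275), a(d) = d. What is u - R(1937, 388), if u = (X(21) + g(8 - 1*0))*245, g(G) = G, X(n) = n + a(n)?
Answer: 1089939/89 ≈ 12247.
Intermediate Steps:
X(n) = 2*n (X(n) = n + n = 2*n)
R(Q, E) = 551/712 + Q/712 (R(Q, E) = (-(Q + 551)/(-81 - 275))/2 = (-(551 + Q)/(-356))/2 = (-(551 + Q)*(-1)/356)/2 = (-(-551/356 - Q/356))/2 = (551/356 + Q/356)/2 = 551/712 + Q/712)
u = 12250 (u = (2*21 + (8 - 1*0))*245 = (42 + (8 + 0))*245 = (42 + 8)*245 = 50*245 = 12250)
u - R(1937, 388) = 12250 - (551/712 + (1/712)*1937) = 12250 - (551/712 + 1937/712) = 12250 - 1*311/89 = 12250 - 311/89 = 1089939/89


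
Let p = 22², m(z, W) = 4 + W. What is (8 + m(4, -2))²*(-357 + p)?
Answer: 12700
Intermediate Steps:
p = 484
(8 + m(4, -2))²*(-357 + p) = (8 + (4 - 2))²*(-357 + 484) = (8 + 2)²*127 = 10²*127 = 100*127 = 12700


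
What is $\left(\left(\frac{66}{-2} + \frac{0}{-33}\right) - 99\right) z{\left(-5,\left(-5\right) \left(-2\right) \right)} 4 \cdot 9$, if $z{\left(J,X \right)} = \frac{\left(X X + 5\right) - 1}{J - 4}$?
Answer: $54912$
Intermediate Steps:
$z{\left(J,X \right)} = \frac{4 + X^{2}}{-4 + J}$ ($z{\left(J,X \right)} = \frac{\left(X^{2} + 5\right) - 1}{-4 + J} = \frac{\left(5 + X^{2}\right) - 1}{-4 + J} = \frac{4 + X^{2}}{-4 + J}$)
$\left(\left(\frac{66}{-2} + \frac{0}{-33}\right) - 99\right) z{\left(-5,\left(-5\right) \left(-2\right) \right)} 4 \cdot 9 = \left(\left(\frac{66}{-2} + \frac{0}{-33}\right) - 99\right) \frac{4 + \left(\left(-5\right) \left(-2\right)\right)^{2}}{-4 - 5} \cdot 4 \cdot 9 = \left(\left(66 \left(- \frac{1}{2}\right) + 0 \left(- \frac{1}{33}\right)\right) - 99\right) \frac{4 + 10^{2}}{-9} \cdot 4 \cdot 9 = \left(\left(-33 + 0\right) - 99\right) - \frac{4 + 100}{9} \cdot 4 \cdot 9 = \left(-33 - 99\right) \left(- \frac{1}{9}\right) 104 \cdot 4 \cdot 9 = - 132 \left(- \frac{104}{9}\right) 4 \cdot 9 = - 132 \left(\left(- \frac{416}{9}\right) 9\right) = \left(-132\right) \left(-416\right) = 54912$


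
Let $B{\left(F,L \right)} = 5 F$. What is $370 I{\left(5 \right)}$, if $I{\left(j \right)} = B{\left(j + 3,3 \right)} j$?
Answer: $74000$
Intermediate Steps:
$I{\left(j \right)} = j \left(15 + 5 j\right)$ ($I{\left(j \right)} = 5 \left(j + 3\right) j = 5 \left(3 + j\right) j = \left(15 + 5 j\right) j = j \left(15 + 5 j\right)$)
$370 I{\left(5 \right)} = 370 \cdot 5 \cdot 5 \left(3 + 5\right) = 370 \cdot 5 \cdot 5 \cdot 8 = 370 \cdot 200 = 74000$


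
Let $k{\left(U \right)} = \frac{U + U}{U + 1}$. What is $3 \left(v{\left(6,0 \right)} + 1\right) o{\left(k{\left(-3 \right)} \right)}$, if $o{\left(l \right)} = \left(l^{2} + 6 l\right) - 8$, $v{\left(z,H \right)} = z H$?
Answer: $57$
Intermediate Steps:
$v{\left(z,H \right)} = H z$
$k{\left(U \right)} = \frac{2 U}{1 + U}$
$o{\left(l \right)} = -8 + l^{2} + 6 l$ ($o{\left(l \right)} = \left(l^{2} + 6 l\right) - 8 = -8 + l^{2} + 6 l$)
$3 \left(v{\left(6,0 \right)} + 1\right) o{\left(k{\left(-3 \right)} \right)} = 3 \left(0 \cdot 6 + 1\right) \left(-8 + \left(2 \left(-3\right) \frac{1}{1 - 3}\right)^{2} + 6 \cdot 2 \left(-3\right) \frac{1}{1 - 3}\right) = 3 \left(0 + 1\right) \left(-8 + \left(2 \left(-3\right) \frac{1}{-2}\right)^{2} + 6 \cdot 2 \left(-3\right) \frac{1}{-2}\right) = 3 \cdot 1 \left(-8 + \left(2 \left(-3\right) \left(- \frac{1}{2}\right)\right)^{2} + 6 \cdot 2 \left(-3\right) \left(- \frac{1}{2}\right)\right) = 3 \left(-8 + 3^{2} + 6 \cdot 3\right) = 3 \left(-8 + 9 + 18\right) = 3 \cdot 19 = 57$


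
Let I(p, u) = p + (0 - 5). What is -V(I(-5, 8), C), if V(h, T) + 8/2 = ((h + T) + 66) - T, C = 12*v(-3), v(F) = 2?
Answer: -52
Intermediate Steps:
I(p, u) = -5 + p (I(p, u) = p - 5 = -5 + p)
C = 24 (C = 12*2 = 24)
V(h, T) = 62 + h (V(h, T) = -4 + (((h + T) + 66) - T) = -4 + (((T + h) + 66) - T) = -4 + ((66 + T + h) - T) = -4 + (66 + h) = 62 + h)
-V(I(-5, 8), C) = -(62 + (-5 - 5)) = -(62 - 10) = -1*52 = -52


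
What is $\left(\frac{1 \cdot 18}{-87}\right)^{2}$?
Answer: $\frac{36}{841} \approx 0.042806$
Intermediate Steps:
$\left(\frac{1 \cdot 18}{-87}\right)^{2} = \left(18 \left(- \frac{1}{87}\right)\right)^{2} = \left(- \frac{6}{29}\right)^{2} = \frac{36}{841}$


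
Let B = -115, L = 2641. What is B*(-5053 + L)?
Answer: 277380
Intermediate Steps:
B*(-5053 + L) = -115*(-5053 + 2641) = -115*(-2412) = 277380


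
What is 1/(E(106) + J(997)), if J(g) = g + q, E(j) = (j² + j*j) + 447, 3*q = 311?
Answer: 3/72059 ≈ 4.1633e-5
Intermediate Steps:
q = 311/3 (q = (⅓)*311 = 311/3 ≈ 103.67)
E(j) = 447 + 2*j² (E(j) = (j² + j²) + 447 = 2*j² + 447 = 447 + 2*j²)
J(g) = 311/3 + g (J(g) = g + 311/3 = 311/3 + g)
1/(E(106) + J(997)) = 1/((447 + 2*106²) + (311/3 + 997)) = 1/((447 + 2*11236) + 3302/3) = 1/((447 + 22472) + 3302/3) = 1/(22919 + 3302/3) = 1/(72059/3) = 3/72059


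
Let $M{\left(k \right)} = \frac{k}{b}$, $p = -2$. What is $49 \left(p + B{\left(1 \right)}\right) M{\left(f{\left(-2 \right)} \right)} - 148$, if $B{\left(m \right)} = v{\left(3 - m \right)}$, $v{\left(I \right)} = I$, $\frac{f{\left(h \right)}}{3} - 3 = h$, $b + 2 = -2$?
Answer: $-148$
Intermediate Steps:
$b = -4$ ($b = -2 - 2 = -4$)
$f{\left(h \right)} = 9 + 3 h$
$B{\left(m \right)} = 3 - m$
$M{\left(k \right)} = - \frac{k}{4}$ ($M{\left(k \right)} = \frac{k}{-4} = k \left(- \frac{1}{4}\right) = - \frac{k}{4}$)
$49 \left(p + B{\left(1 \right)}\right) M{\left(f{\left(-2 \right)} \right)} - 148 = 49 \left(-2 + \left(3 - 1\right)\right) \left(- \frac{9 + 3 \left(-2\right)}{4}\right) - 148 = 49 \left(-2 + \left(3 - 1\right)\right) \left(- \frac{9 - 6}{4}\right) - 148 = 49 \left(-2 + 2\right) \left(\left(- \frac{1}{4}\right) 3\right) - 148 = 49 \cdot 0 \left(- \frac{3}{4}\right) - 148 = 49 \cdot 0 - 148 = 0 - 148 = -148$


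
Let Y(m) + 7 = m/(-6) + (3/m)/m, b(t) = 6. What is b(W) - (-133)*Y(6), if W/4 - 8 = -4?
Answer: -12563/12 ≈ -1046.9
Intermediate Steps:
W = 16 (W = 32 + 4*(-4) = 32 - 16 = 16)
Y(m) = -7 + 3/m**2 - m/6 (Y(m) = -7 + (m/(-6) + (3/m)/m) = -7 + (m*(-1/6) + 3/m**2) = -7 + (-m/6 + 3/m**2) = -7 + (3/m**2 - m/6) = -7 + 3/m**2 - m/6)
b(W) - (-133)*Y(6) = 6 - (-133)*(-7 + 3/6**2 - 1/6*6) = 6 - (-133)*(-7 + 3*(1/36) - 1) = 6 - (-133)*(-7 + 1/12 - 1) = 6 - (-133)*(-95)/12 = 6 - 133*95/12 = 6 - 12635/12 = -12563/12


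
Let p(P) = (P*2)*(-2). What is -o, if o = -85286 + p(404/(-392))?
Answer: 4178812/49 ≈ 85282.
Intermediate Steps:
p(P) = -4*P (p(P) = (2*P)*(-2) = -4*P)
o = -4178812/49 (o = -85286 - 1616/(-392) = -85286 - 1616*(-1)/392 = -85286 - 4*(-101/98) = -85286 + 202/49 = -4178812/49 ≈ -85282.)
-o = -1*(-4178812/49) = 4178812/49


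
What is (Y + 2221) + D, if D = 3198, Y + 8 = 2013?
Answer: 7424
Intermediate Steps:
Y = 2005 (Y = -8 + 2013 = 2005)
(Y + 2221) + D = (2005 + 2221) + 3198 = 4226 + 3198 = 7424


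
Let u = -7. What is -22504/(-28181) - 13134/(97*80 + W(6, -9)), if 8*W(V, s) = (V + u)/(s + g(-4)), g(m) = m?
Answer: -20331791752/22743222421 ≈ -0.89397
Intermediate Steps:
W(V, s) = (-7 + V)/(8*(-4 + s)) (W(V, s) = ((V - 7)/(s - 4))/8 = ((-7 + V)/(-4 + s))/8 = (-7 + V)/(8*(-4 + s)))
-22504/(-28181) - 13134/(97*80 + W(6, -9)) = -22504/(-28181) - 13134/(97*80 + (-7 + 6)/(8*(-4 - 9))) = -22504*(-1/28181) - 13134/(7760 + (1/8)*(-1)/(-13)) = 22504/28181 - 13134/(7760 + (1/8)*(-1/13)*(-1)) = 22504/28181 - 13134/(7760 + 1/104) = 22504/28181 - 13134/807041/104 = 22504/28181 - 13134*104/807041 = 22504/28181 - 1365936/807041 = -20331791752/22743222421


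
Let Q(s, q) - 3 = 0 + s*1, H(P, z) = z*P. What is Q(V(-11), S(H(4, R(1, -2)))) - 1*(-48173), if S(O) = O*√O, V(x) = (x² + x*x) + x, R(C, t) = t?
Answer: 48407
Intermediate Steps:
V(x) = x + 2*x² (V(x) = (x² + x²) + x = 2*x² + x = x + 2*x²)
H(P, z) = P*z
S(O) = O^(3/2)
Q(s, q) = 3 + s (Q(s, q) = 3 + (0 + s*1) = 3 + (0 + s) = 3 + s)
Q(V(-11), S(H(4, R(1, -2)))) - 1*(-48173) = (3 - 11*(1 + 2*(-11))) - 1*(-48173) = (3 - 11*(1 - 22)) + 48173 = (3 - 11*(-21)) + 48173 = (3 + 231) + 48173 = 234 + 48173 = 48407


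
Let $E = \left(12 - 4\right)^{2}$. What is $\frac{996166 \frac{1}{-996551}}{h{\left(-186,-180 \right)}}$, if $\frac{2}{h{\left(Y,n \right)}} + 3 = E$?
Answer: $- \frac{30383063}{996551} \approx -30.488$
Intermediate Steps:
$E = 64$ ($E = 8^{2} = 64$)
$h{\left(Y,n \right)} = \frac{2}{61}$ ($h{\left(Y,n \right)} = \frac{2}{-3 + 64} = \frac{2}{61}$)
$\frac{996166 \frac{1}{-996551}}{h{\left(-186,-180 \right)}} = \frac{996166 \frac{1}{-996551}}{\frac{2}{61}} = 996166 \left(- \frac{1}{996551}\right) \frac{61}{2} = \left(- \frac{996166}{996551}\right) \frac{61}{2} = - \frac{30383063}{996551}$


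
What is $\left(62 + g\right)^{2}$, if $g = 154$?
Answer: $46656$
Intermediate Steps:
$\left(62 + g\right)^{2} = \left(62 + 154\right)^{2} = 216^{2} = 46656$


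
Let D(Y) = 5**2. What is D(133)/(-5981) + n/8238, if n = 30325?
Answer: 181167875/49271478 ≈ 3.6769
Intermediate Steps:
D(Y) = 25
D(133)/(-5981) + n/8238 = 25/(-5981) + 30325/8238 = 25*(-1/5981) + 30325*(1/8238) = -25/5981 + 30325/8238 = 181167875/49271478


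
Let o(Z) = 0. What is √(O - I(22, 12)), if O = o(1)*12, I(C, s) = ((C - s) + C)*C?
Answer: 8*I*√11 ≈ 26.533*I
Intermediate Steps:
I(C, s) = C*(-s + 2*C) (I(C, s) = (-s + 2*C)*C = C*(-s + 2*C))
O = 0 (O = 0*12 = 0)
√(O - I(22, 12)) = √(0 - 22*(-1*12 + 2*22)) = √(0 - 22*(-12 + 44)) = √(0 - 22*32) = √(0 - 1*704) = √(0 - 704) = √(-704) = 8*I*√11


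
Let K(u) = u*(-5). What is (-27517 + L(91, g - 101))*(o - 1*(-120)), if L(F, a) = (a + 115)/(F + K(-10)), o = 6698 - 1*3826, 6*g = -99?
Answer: -11608659304/141 ≈ -8.2331e+7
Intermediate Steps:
g = -33/2 (g = (⅙)*(-99) = -33/2 ≈ -16.500)
K(u) = -5*u
o = 2872 (o = 6698 - 3826 = 2872)
L(F, a) = (115 + a)/(50 + F) (L(F, a) = (a + 115)/(F - 5*(-10)) = (115 + a)/(F + 50) = (115 + a)/(50 + F))
(-27517 + L(91, g - 101))*(o - 1*(-120)) = (-27517 + (115 + (-33/2 - 101))/(50 + 91))*(2872 - 1*(-120)) = (-27517 + (115 - 235/2)/141)*(2872 + 120) = (-27517 + (1/141)*(-5/2))*2992 = (-27517 - 5/282)*2992 = -7759799/282*2992 = -11608659304/141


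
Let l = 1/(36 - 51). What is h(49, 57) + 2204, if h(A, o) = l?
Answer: 33059/15 ≈ 2203.9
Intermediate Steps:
l = -1/15 (l = 1/(-15) = -1/15 ≈ -0.066667)
h(A, o) = -1/15
h(49, 57) + 2204 = -1/15 + 2204 = 33059/15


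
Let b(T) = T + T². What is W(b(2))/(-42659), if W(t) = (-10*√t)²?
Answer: -600/42659 ≈ -0.014065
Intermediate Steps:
W(t) = 100*t
W(b(2))/(-42659) = (100*(2*(1 + 2)))/(-42659) = (100*(2*3))*(-1/42659) = (100*6)*(-1/42659) = 600*(-1/42659) = -600/42659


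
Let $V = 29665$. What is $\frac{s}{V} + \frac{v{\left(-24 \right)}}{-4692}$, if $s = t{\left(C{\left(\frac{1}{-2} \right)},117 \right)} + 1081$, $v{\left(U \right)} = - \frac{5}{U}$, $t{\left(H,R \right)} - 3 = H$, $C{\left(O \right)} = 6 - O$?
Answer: $\frac{7214747}{196500960} \approx 0.036716$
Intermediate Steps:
$t{\left(H,R \right)} = 3 + H$
$s = \frac{2181}{2}$ ($s = \left(3 + \left(6 - \frac{1}{-2}\right)\right) + 1081 = \left(3 + \left(6 - - \frac{1}{2}\right)\right) + 1081 = \left(3 + \left(6 + \frac{1}{2}\right)\right) + 1081 = \left(3 + \frac{13}{2}\right) + 1081 = \frac{19}{2} + 1081 = \frac{2181}{2} \approx 1090.5$)
$\frac{s}{V} + \frac{v{\left(-24 \right)}}{-4692} = \frac{2181}{2 \cdot 29665} + \frac{\left(-5\right) \frac{1}{-24}}{-4692} = \frac{2181}{2} \cdot \frac{1}{29665} + \left(-5\right) \left(- \frac{1}{24}\right) \left(- \frac{1}{4692}\right) = \frac{2181}{59330} + \frac{5}{24} \left(- \frac{1}{4692}\right) = \frac{2181}{59330} - \frac{5}{112608} = \frac{7214747}{196500960}$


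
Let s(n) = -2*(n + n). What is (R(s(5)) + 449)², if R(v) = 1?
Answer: 202500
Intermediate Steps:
s(n) = -4*n
(R(s(5)) + 449)² = (1 + 449)² = 450² = 202500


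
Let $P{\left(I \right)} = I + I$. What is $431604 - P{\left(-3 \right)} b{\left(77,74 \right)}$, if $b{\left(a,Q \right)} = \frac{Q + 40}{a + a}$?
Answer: $\frac{33233850}{77} \approx 4.3161 \cdot 10^{5}$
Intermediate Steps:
$P{\left(I \right)} = 2 I$
$b{\left(a,Q \right)} = \frac{40 + Q}{2 a}$
$431604 - P{\left(-3 \right)} b{\left(77,74 \right)} = 431604 - 2 \left(-3\right) \frac{40 + 74}{2 \cdot 77} = 431604 - - 6 \cdot \frac{1}{2} \cdot \frac{1}{77} \cdot 114 = 431604 - \left(-6\right) \frac{57}{77} = 431604 - - \frac{342}{77} = 431604 + \frac{342}{77} = \frac{33233850}{77}$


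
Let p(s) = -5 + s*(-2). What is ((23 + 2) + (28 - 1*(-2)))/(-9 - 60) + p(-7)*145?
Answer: 89990/69 ≈ 1304.2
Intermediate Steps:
p(s) = -5 - 2*s
((23 + 2) + (28 - 1*(-2)))/(-9 - 60) + p(-7)*145 = ((23 + 2) + (28 - 1*(-2)))/(-9 - 60) + (-5 - 2*(-7))*145 = (25 + (28 + 2))/(-69) + (-5 + 14)*145 = (25 + 30)*(-1/69) + 9*145 = 55*(-1/69) + 1305 = -55/69 + 1305 = 89990/69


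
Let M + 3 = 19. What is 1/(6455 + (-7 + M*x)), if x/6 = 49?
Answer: 1/11152 ≈ 8.9670e-5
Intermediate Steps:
x = 294 (x = 6*49 = 294)
M = 16 (M = -3 + 19 = 16)
1/(6455 + (-7 + M*x)) = 1/(6455 + (-7 + 16*294)) = 1/(6455 + (-7 + 4704)) = 1/(6455 + 4697) = 1/11152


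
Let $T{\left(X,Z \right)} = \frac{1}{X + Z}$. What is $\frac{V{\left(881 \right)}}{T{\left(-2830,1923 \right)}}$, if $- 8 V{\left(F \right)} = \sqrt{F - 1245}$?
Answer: $\frac{907 i \sqrt{91}}{4} \approx 2163.1 i$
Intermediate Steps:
$V{\left(F \right)} = - \frac{\sqrt{-1245 + F}}{8}$ ($V{\left(F \right)} = - \frac{\sqrt{F - 1245}}{8} = - \frac{\sqrt{-1245 + F}}{8}$)
$\frac{V{\left(881 \right)}}{T{\left(-2830,1923 \right)}} = \frac{\left(- \frac{1}{8}\right) \sqrt{-1245 + 881}}{\frac{1}{-2830 + 1923}} = \frac{\left(- \frac{1}{8}\right) \sqrt{-364}}{\frac{1}{-907}} = \frac{\left(- \frac{1}{8}\right) 2 i \sqrt{91}}{- \frac{1}{907}} = - \frac{i \sqrt{91}}{4} \left(-907\right) = \frac{907 i \sqrt{91}}{4}$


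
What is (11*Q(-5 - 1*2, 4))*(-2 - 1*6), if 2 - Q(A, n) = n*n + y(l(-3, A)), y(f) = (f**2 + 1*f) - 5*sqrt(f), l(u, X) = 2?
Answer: 1760 - 440*sqrt(2) ≈ 1137.7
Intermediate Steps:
y(f) = f + f**2 - 5*sqrt(f) (y(f) = (f**2 + f) - 5*sqrt(f) = (f + f**2) - 5*sqrt(f) = f + f**2 - 5*sqrt(f))
Q(A, n) = -4 - n**2 + 5*sqrt(2) (Q(A, n) = 2 - (n*n + (2 + 2**2 - 5*sqrt(2))) = 2 - (n**2 + (2 + 4 - 5*sqrt(2))) = 2 - (n**2 + (6 - 5*sqrt(2))) = 2 - (6 + n**2 - 5*sqrt(2)) = 2 + (-6 - n**2 + 5*sqrt(2)) = -4 - n**2 + 5*sqrt(2))
(11*Q(-5 - 1*2, 4))*(-2 - 1*6) = (11*(-4 - 1*4**2 + 5*sqrt(2)))*(-2 - 1*6) = (11*(-4 - 1*16 + 5*sqrt(2)))*(-2 - 6) = (11*(-4 - 16 + 5*sqrt(2)))*(-8) = (11*(-20 + 5*sqrt(2)))*(-8) = (-220 + 55*sqrt(2))*(-8) = 1760 - 440*sqrt(2)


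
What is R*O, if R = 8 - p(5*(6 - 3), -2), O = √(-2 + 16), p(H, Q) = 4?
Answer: 4*√14 ≈ 14.967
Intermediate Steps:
O = √14 ≈ 3.7417
R = 4 (R = 8 - 1*4 = 8 - 4 = 4)
R*O = 4*√14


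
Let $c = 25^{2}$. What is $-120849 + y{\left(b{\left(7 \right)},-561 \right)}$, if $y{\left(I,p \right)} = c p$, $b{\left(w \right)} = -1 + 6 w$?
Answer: $-471474$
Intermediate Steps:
$c = 625$
$y{\left(I,p \right)} = 625 p$
$-120849 + y{\left(b{\left(7 \right)},-561 \right)} = -120849 + 625 \left(-561\right) = -120849 - 350625 = -471474$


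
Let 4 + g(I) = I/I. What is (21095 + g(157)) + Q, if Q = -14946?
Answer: 6146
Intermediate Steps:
g(I) = -3 (g(I) = -4 + I/I = -4 + 1 = -3)
(21095 + g(157)) + Q = (21095 - 3) - 14946 = 21092 - 14946 = 6146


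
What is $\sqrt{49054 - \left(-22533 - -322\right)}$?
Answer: $\sqrt{71265} \approx 266.96$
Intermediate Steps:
$\sqrt{49054 - \left(-22533 - -322\right)} = \sqrt{49054 - \left(-22533 + 322\right)} = \sqrt{49054 - -22211} = \sqrt{49054 + 22211} = \sqrt{71265}$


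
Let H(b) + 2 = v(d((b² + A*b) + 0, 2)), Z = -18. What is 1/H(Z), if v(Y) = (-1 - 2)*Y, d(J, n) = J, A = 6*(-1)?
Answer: -1/1298 ≈ -0.00077042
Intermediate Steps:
A = -6
v(Y) = -3*Y
H(b) = -2 - 3*b² + 18*b (H(b) = -2 - 3*((b² - 6*b) + 0) = -2 - 3*(b² - 6*b) = -2 + (-3*b² + 18*b) = -2 - 3*b² + 18*b)
1/H(Z) = 1/(-2 - 3*(-18)*(-6 - 18)) = 1/(-2 - 3*(-18)*(-24)) = 1/(-2 - 1296) = 1/(-1298) = -1/1298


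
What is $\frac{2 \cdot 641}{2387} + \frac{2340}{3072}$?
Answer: $\frac{793657}{611072} \approx 1.2988$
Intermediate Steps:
$\frac{2 \cdot 641}{2387} + \frac{2340}{3072} = 1282 \cdot \frac{1}{2387} + 2340 \cdot \frac{1}{3072} = \frac{1282}{2387} + \frac{195}{256} = \frac{793657}{611072}$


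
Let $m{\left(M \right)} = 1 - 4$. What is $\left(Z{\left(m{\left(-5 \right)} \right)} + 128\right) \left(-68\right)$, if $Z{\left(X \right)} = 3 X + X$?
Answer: $-7888$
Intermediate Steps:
$m{\left(M \right)} = -3$
$Z{\left(X \right)} = 4 X$
$\left(Z{\left(m{\left(-5 \right)} \right)} + 128\right) \left(-68\right) = \left(4 \left(-3\right) + 128\right) \left(-68\right) = \left(-12 + 128\right) \left(-68\right) = 116 \left(-68\right) = -7888$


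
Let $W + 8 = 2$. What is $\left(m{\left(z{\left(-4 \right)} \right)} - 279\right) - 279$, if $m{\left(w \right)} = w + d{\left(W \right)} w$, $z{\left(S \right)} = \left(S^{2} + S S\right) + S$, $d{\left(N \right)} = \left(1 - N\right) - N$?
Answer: $-166$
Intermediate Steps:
$W = -6$ ($W = -8 + 2 = -6$)
$d{\left(N \right)} = 1 - 2 N$
$z{\left(S \right)} = S + 2 S^{2}$ ($z{\left(S \right)} = \left(S^{2} + S^{2}\right) + S = 2 S^{2} + S = S + 2 S^{2}$)
$m{\left(w \right)} = 14 w$ ($m{\left(w \right)} = w + \left(1 - -12\right) w = w + \left(1 + 12\right) w = w + 13 w = 14 w$)
$\left(m{\left(z{\left(-4 \right)} \right)} - 279\right) - 279 = \left(14 \left(- 4 \left(1 + 2 \left(-4\right)\right)\right) - 279\right) - 279 = \left(14 \left(- 4 \left(1 - 8\right)\right) - 279\right) - 279 = \left(14 \left(\left(-4\right) \left(-7\right)\right) - 279\right) - 279 = \left(14 \cdot 28 - 279\right) - 279 = \left(392 - 279\right) - 279 = 113 - 279 = -166$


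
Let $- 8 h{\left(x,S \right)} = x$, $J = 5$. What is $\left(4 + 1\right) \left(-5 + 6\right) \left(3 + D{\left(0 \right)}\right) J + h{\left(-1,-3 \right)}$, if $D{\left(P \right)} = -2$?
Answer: $\frac{201}{8} \approx 25.125$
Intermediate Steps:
$h{\left(x,S \right)} = - \frac{x}{8}$
$\left(4 + 1\right) \left(-5 + 6\right) \left(3 + D{\left(0 \right)}\right) J + h{\left(-1,-3 \right)} = \left(4 + 1\right) \left(-5 + 6\right) \left(3 - 2\right) 5 - - \frac{1}{8} = 5 \cdot 1 \cdot 1 \cdot 5 + \frac{1}{8} = 5 \cdot 1 \cdot 5 + \frac{1}{8} = 5 \cdot 5 + \frac{1}{8} = 25 + \frac{1}{8} = \frac{201}{8}$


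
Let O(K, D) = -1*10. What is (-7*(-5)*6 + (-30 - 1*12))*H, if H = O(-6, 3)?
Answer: -1680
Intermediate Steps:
O(K, D) = -10
H = -10
(-7*(-5)*6 + (-30 - 1*12))*H = (-7*(-5)*6 + (-30 - 1*12))*(-10) = (35*6 + (-30 - 12))*(-10) = (210 - 42)*(-10) = 168*(-10) = -1680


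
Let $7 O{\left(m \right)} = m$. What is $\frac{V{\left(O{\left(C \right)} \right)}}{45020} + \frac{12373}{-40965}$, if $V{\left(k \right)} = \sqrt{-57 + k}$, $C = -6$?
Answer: $- \frac{12373}{40965} + \frac{9 i \sqrt{35}}{315140} \approx -0.30204 + 0.00016896 i$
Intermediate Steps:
$O{\left(m \right)} = \frac{m}{7}$
$\frac{V{\left(O{\left(C \right)} \right)}}{45020} + \frac{12373}{-40965} = \frac{\sqrt{-57 + \frac{1}{7} \left(-6\right)}}{45020} + \frac{12373}{-40965} = \sqrt{-57 - \frac{6}{7}} \cdot \frac{1}{45020} + 12373 \left(- \frac{1}{40965}\right) = \sqrt{- \frac{405}{7}} \cdot \frac{1}{45020} - \frac{12373}{40965} = \frac{9 i \sqrt{35}}{7} \cdot \frac{1}{45020} - \frac{12373}{40965} = \frac{9 i \sqrt{35}}{315140} - \frac{12373}{40965} = - \frac{12373}{40965} + \frac{9 i \sqrt{35}}{315140}$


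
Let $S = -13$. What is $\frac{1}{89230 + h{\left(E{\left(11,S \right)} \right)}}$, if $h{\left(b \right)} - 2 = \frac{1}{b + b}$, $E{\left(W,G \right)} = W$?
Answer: $\frac{22}{1963105} \approx 1.1207 \cdot 10^{-5}$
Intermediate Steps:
$h{\left(b \right)} = 2 + \frac{1}{2 b}$ ($h{\left(b \right)} = 2 + \frac{1}{b + b} = 2 + \frac{1}{2 b}$)
$\frac{1}{89230 + h{\left(E{\left(11,S \right)} \right)}} = \frac{1}{89230 + \left(2 + \frac{1}{2 \cdot 11}\right)} = \frac{1}{89230 + \left(2 + \frac{1}{2} \cdot \frac{1}{11}\right)} = \frac{1}{89230 + \left(2 + \frac{1}{22}\right)} = \frac{1}{89230 + \frac{45}{22}} = \frac{1}{\frac{1963105}{22}} = \frac{22}{1963105}$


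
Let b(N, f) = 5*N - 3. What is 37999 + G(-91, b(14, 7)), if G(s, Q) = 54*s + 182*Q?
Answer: 45279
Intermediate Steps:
b(N, f) = -3 + 5*N
37999 + G(-91, b(14, 7)) = 37999 + (54*(-91) + 182*(-3 + 5*14)) = 37999 + (-4914 + 182*(-3 + 70)) = 37999 + (-4914 + 182*67) = 37999 + (-4914 + 12194) = 37999 + 7280 = 45279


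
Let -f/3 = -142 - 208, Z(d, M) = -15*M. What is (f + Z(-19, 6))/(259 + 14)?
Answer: 320/91 ≈ 3.5165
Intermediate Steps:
f = 1050 (f = -3*(-142 - 208) = -3*(-350) = 1050)
(f + Z(-19, 6))/(259 + 14) = (1050 - 15*6)/(259 + 14) = (1050 - 90)/273 = 960*(1/273) = 320/91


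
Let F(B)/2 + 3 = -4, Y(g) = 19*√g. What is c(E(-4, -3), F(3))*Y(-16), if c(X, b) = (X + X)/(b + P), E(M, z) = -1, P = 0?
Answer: 76*I/7 ≈ 10.857*I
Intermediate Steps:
F(B) = -14 (F(B) = -6 + 2*(-4) = -6 - 8 = -14)
c(X, b) = 2*X/b (c(X, b) = (X + X)/(b + 0) = (2*X)/b = 2*X/b)
c(E(-4, -3), F(3))*Y(-16) = (2*(-1)/(-14))*(19*√(-16)) = (2*(-1)*(-1/14))*(19*(4*I)) = (76*I)/7 = 76*I/7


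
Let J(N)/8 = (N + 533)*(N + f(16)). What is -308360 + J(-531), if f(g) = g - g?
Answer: -316856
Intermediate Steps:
f(g) = 0
J(N) = 8*N*(533 + N) (J(N) = 8*((N + 533)*(N + 0)) = 8*((533 + N)*N) = 8*(N*(533 + N)) = 8*N*(533 + N))
-308360 + J(-531) = -308360 + 8*(-531)*(533 - 531) = -308360 + 8*(-531)*2 = -308360 - 8496 = -316856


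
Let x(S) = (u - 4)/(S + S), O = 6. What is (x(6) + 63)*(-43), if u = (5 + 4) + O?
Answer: -32981/12 ≈ -2748.4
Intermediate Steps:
u = 15 (u = (5 + 4) + 6 = 9 + 6 = 15)
x(S) = 11/(2*S) (x(S) = (15 - 4)/(S + S) = 11/((2*S)) = 11*(1/(2*S)) = 11/(2*S))
(x(6) + 63)*(-43) = ((11/2)/6 + 63)*(-43) = ((11/2)*(⅙) + 63)*(-43) = (11/12 + 63)*(-43) = (767/12)*(-43) = -32981/12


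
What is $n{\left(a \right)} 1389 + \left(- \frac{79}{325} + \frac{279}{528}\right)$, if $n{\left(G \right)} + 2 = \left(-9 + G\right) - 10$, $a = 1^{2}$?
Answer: $- \frac{1588999679}{57200} \approx -27780.0$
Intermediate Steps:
$a = 1$
$n{\left(G \right)} = -21 + G$ ($n{\left(G \right)} = -2 + \left(\left(-9 + G\right) - 10\right) = -2 + \left(-19 + G\right) = -21 + G$)
$n{\left(a \right)} 1389 + \left(- \frac{79}{325} + \frac{279}{528}\right) = \left(-21 + 1\right) 1389 + \left(- \frac{79}{325} + \frac{279}{528}\right) = \left(-20\right) 1389 + \left(\left(-79\right) \frac{1}{325} + 279 \cdot \frac{1}{528}\right) = -27780 + \left(- \frac{79}{325} + \frac{93}{176}\right) = -27780 + \frac{16321}{57200} = - \frac{1588999679}{57200}$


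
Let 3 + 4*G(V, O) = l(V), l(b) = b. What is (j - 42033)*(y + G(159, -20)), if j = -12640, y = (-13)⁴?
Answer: -1563647800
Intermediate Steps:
G(V, O) = -¾ + V/4
y = 28561
(j - 42033)*(y + G(159, -20)) = (-12640 - 42033)*(28561 + (-¾ + (¼)*159)) = -54673*(28561 + (-¾ + 159/4)) = -54673*(28561 + 39) = -54673*28600 = -1563647800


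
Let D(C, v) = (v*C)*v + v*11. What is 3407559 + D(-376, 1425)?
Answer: -760091766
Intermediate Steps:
D(C, v) = 11*v + C*v² (D(C, v) = (C*v)*v + 11*v = C*v² + 11*v = 11*v + C*v²)
3407559 + D(-376, 1425) = 3407559 + 1425*(11 - 376*1425) = 3407559 + 1425*(11 - 535800) = 3407559 + 1425*(-535789) = 3407559 - 763499325 = -760091766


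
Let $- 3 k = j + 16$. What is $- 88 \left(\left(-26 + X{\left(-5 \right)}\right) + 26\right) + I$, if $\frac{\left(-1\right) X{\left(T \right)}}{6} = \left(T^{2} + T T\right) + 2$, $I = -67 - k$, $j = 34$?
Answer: $\frac{82217}{3} \approx 27406.0$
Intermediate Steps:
$k = - \frac{50}{3}$ ($k = - \frac{34 + 16}{3} = \left(- \frac{1}{3}\right) 50 = - \frac{50}{3} \approx -16.667$)
$I = - \frac{151}{3}$ ($I = -67 - - \frac{50}{3} = -67 + \frac{50}{3} = - \frac{151}{3} \approx -50.333$)
$X{\left(T \right)} = -12 - 12 T^{2}$ ($X{\left(T \right)} = - 6 \left(\left(T^{2} + T T\right) + 2\right) = - 6 \left(\left(T^{2} + T^{2}\right) + 2\right) = - 6 \left(2 T^{2} + 2\right) = - 6 \left(2 + 2 T^{2}\right) = -12 - 12 T^{2}$)
$- 88 \left(\left(-26 + X{\left(-5 \right)}\right) + 26\right) + I = - 88 \left(\left(-26 - \left(12 + 12 \left(-5\right)^{2}\right)\right) + 26\right) - \frac{151}{3} = - 88 \left(\left(-26 - 312\right) + 26\right) - \frac{151}{3} = - 88 \left(-338 + 26\right) - \frac{151}{3} = \left(-88\right) \left(-312\right) - \frac{151}{3} = 27456 - \frac{151}{3} = \frac{82217}{3}$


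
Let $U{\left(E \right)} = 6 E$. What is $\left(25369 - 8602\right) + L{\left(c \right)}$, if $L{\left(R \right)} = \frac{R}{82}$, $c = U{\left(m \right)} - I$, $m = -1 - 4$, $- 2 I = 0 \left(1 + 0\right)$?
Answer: $\frac{687432}{41} \approx 16767.0$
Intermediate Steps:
$I = 0$ ($I = - \frac{0 \left(1 + 0\right)}{2} = - \frac{0 \cdot 1}{2} = \left(- \frac{1}{2}\right) 0 = 0$)
$m = -5$
$c = -30$ ($c = 6 \left(-5\right) - 0 = -30 + 0 = -30$)
$L{\left(R \right)} = \frac{R}{82}$ ($L{\left(R \right)} = R \frac{1}{82} = \frac{R}{82}$)
$\left(25369 - 8602\right) + L{\left(c \right)} = \left(25369 - 8602\right) + \frac{1}{82} \left(-30\right) = \left(25369 + \left(-11126 + 2524\right)\right) - \frac{15}{41} = \left(25369 - 8602\right) - \frac{15}{41} = 16767 - \frac{15}{41} = \frac{687432}{41}$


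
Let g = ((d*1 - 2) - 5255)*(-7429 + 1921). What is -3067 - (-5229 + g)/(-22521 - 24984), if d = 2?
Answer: -38919508/15835 ≈ -2457.8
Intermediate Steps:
g = 28944540 (g = ((2*1 - 2) - 5255)*(-7429 + 1921) = ((2 - 2) - 5255)*(-5508) = (0 - 5255)*(-5508) = -5255*(-5508) = 28944540)
-3067 - (-5229 + g)/(-22521 - 24984) = -3067 - (-5229 + 28944540)/(-22521 - 24984) = -3067 - 28939311/(-47505) = -3067 - 28939311*(-1)/47505 = -3067 - 1*(-9646437/15835) = -3067 + 9646437/15835 = -38919508/15835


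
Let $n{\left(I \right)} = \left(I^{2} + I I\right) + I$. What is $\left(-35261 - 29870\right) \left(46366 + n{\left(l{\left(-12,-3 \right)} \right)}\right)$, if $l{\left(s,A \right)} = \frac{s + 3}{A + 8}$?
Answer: $- \frac{75504218977}{25} \approx -3.0202 \cdot 10^{9}$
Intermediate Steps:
$l{\left(s,A \right)} = \frac{3 + s}{8 + A}$
$n{\left(I \right)} = I + 2 I^{2}$ ($n{\left(I \right)} = \left(I^{2} + I^{2}\right) + I = 2 I^{2} + I = I + 2 I^{2}$)
$\left(-35261 - 29870\right) \left(46366 + n{\left(l{\left(-12,-3 \right)} \right)}\right) = \left(-35261 - 29870\right) \left(46366 + \frac{3 - 12}{8 - 3} \left(1 + 2 \frac{3 - 12}{8 - 3}\right)\right) = - 65131 \left(46366 + \frac{1}{5} \left(-9\right) \left(1 + 2 \cdot \frac{1}{5} \left(-9\right)\right)\right) = - 65131 \left(46366 - \frac{9 \left(1 + 2 \left(- \frac{9}{5}\right)\right)}{5}\right) = - 65131 \left(46366 - \frac{9 \left(1 - \frac{18}{5}\right)}{5}\right) = - 65131 \left(46366 - - \frac{117}{25}\right) = - 65131 \left(46366 + \frac{117}{25}\right) = \left(-65131\right) \frac{1159267}{25} = - \frac{75504218977}{25}$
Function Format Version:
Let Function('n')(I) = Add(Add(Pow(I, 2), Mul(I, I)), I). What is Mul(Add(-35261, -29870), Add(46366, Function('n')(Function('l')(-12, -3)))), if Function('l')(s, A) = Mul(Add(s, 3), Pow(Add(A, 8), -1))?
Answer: Rational(-75504218977, 25) ≈ -3.0202e+9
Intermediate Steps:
Function('l')(s, A) = Mul(Pow(Add(8, A), -1), Add(3, s)) (Function('l')(s, A) = Mul(Add(3, s), Pow(Add(8, A), -1)) = Mul(Pow(Add(8, A), -1), Add(3, s)))
Function('n')(I) = Add(I, Mul(2, Pow(I, 2))) (Function('n')(I) = Add(Add(Pow(I, 2), Pow(I, 2)), I) = Add(Mul(2, Pow(I, 2)), I) = Add(I, Mul(2, Pow(I, 2))))
Mul(Add(-35261, -29870), Add(46366, Function('n')(Function('l')(-12, -3)))) = Mul(Add(-35261, -29870), Add(46366, Mul(Mul(Pow(Add(8, -3), -1), Add(3, -12)), Add(1, Mul(2, Mul(Pow(Add(8, -3), -1), Add(3, -12))))))) = Mul(-65131, Add(46366, Mul(Mul(Pow(5, -1), -9), Add(1, Mul(2, Mul(Pow(5, -1), -9)))))) = Mul(-65131, Add(46366, Mul(Mul(Rational(1, 5), -9), Add(1, Mul(2, Mul(Rational(1, 5), -9)))))) = Mul(-65131, Add(46366, Mul(Rational(-9, 5), Add(1, Mul(2, Rational(-9, 5)))))) = Mul(-65131, Add(46366, Mul(Rational(-9, 5), Add(1, Rational(-18, 5))))) = Mul(-65131, Add(46366, Mul(Rational(-9, 5), Rational(-13, 5)))) = Mul(-65131, Add(46366, Rational(117, 25))) = Mul(-65131, Rational(1159267, 25)) = Rational(-75504218977, 25)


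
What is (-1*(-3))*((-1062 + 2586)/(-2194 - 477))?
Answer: -4572/2671 ≈ -1.7117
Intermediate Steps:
(-1*(-3))*((-1062 + 2586)/(-2194 - 477)) = 3*(1524/(-2671)) = 3*(1524*(-1/2671)) = 3*(-1524/2671) = -4572/2671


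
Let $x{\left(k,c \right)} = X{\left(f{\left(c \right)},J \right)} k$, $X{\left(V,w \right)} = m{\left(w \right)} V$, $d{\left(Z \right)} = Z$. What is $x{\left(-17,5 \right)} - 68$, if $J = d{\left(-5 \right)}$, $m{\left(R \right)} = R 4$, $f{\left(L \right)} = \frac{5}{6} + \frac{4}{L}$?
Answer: $\frac{1462}{3} \approx 487.33$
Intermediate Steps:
$f{\left(L \right)} = \frac{5}{6} + \frac{4}{L}$ ($f{\left(L \right)} = 5 \cdot \frac{1}{6} + \frac{4}{L} = \frac{5}{6} + \frac{4}{L}$)
$m{\left(R \right)} = 4 R$
$J = -5$
$X{\left(V,w \right)} = 4 V w$ ($X{\left(V,w \right)} = 4 w V = 4 V w$)
$x{\left(k,c \right)} = k \left(- \frac{50}{3} - \frac{80}{c}\right)$ ($x{\left(k,c \right)} = 4 \left(\frac{5}{6} + \frac{4}{c}\right) \left(-5\right) k = \left(- \frac{50}{3} - \frac{80}{c}\right) k = k \left(- \frac{50}{3} - \frac{80}{c}\right)$)
$x{\left(-17,5 \right)} - 68 = \left(\left(- \frac{50}{3}\right) \left(-17\right) - - \frac{1360}{5}\right) - 68 = \left(\frac{850}{3} - \left(-1360\right) \frac{1}{5}\right) - 68 = \left(\frac{850}{3} + 272\right) - 68 = \frac{1666}{3} - 68 = \frac{1462}{3}$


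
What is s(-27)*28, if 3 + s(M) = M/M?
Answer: -56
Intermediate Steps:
s(M) = -2 (s(M) = -3 + M/M = -3 + 1 = -2)
s(-27)*28 = -2*28 = -56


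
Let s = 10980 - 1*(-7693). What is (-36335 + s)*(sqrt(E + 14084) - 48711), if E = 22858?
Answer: 860333682 - 17662*sqrt(36942) ≈ 8.5694e+8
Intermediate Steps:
s = 18673 (s = 10980 + 7693 = 18673)
(-36335 + s)*(sqrt(E + 14084) - 48711) = (-36335 + 18673)*(sqrt(22858 + 14084) - 48711) = -17662*(sqrt(36942) - 48711) = -17662*(-48711 + sqrt(36942)) = 860333682 - 17662*sqrt(36942)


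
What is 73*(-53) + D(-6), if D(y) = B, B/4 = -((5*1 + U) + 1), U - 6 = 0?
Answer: -3917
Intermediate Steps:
U = 6 (U = 6 + 0 = 6)
B = -48 (B = 4*(-((5*1 + 6) + 1)) = 4*(-((5 + 6) + 1)) = 4*(-(11 + 1)) = 4*(-1*12) = 4*(-12) = -48)
D(y) = -48
73*(-53) + D(-6) = 73*(-53) - 48 = -3869 - 48 = -3917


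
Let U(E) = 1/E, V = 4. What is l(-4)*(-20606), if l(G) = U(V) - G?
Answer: -175151/2 ≈ -87576.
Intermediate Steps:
l(G) = ¼ - G (l(G) = 1/4 - G = ¼ - G)
l(-4)*(-20606) = (¼ - 1*(-4))*(-20606) = (¼ + 4)*(-20606) = (17/4)*(-20606) = -175151/2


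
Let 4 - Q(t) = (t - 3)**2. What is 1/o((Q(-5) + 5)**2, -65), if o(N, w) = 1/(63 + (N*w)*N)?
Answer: -594790562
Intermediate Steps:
Q(t) = 4 - (-3 + t)**2 (Q(t) = 4 - (t - 3)**2 = 4 - (-3 + t)**2)
o(N, w) = 1/(63 + w*N**2)
1/o((Q(-5) + 5)**2, -65) = 1/(1/(63 - 65*((4 - (-3 - 5)**2) + 5)**4)) = 1/(1/(63 - 65*((4 - 1*(-8)**2) + 5)**4)) = 1/(1/(63 - 65*((4 - 1*64) + 5)**4)) = 1/(1/(63 - 65*((4 - 64) + 5)**4)) = 1/(1/(63 - 65*(-60 + 5)**4)) = 1/(1/(63 - 65*((-55)**2)**2)) = 1/(1/(63 - 65*3025**2)) = 1/(1/(63 - 65*9150625)) = 1/(1/(63 - 594790625)) = 1/(1/(-594790562)) = 1/(-1/594790562) = -594790562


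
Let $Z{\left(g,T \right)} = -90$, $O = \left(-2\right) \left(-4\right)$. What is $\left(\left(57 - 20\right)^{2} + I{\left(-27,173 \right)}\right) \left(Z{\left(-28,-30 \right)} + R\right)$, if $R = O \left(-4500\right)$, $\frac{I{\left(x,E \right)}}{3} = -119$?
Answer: $-36523080$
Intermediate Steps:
$O = 8$
$I{\left(x,E \right)} = -357$ ($I{\left(x,E \right)} = 3 \left(-119\right) = -357$)
$R = -36000$ ($R = 8 \left(-4500\right) = -36000$)
$\left(\left(57 - 20\right)^{2} + I{\left(-27,173 \right)}\right) \left(Z{\left(-28,-30 \right)} + R\right) = \left(\left(57 - 20\right)^{2} - 357\right) \left(-90 - 36000\right) = \left(37^{2} - 357\right) \left(-36090\right) = \left(1369 - 357\right) \left(-36090\right) = 1012 \left(-36090\right) = -36523080$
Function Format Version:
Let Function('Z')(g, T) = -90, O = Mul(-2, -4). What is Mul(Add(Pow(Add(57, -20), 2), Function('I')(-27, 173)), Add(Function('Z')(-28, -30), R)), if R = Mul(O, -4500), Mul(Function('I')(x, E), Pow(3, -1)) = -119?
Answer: -36523080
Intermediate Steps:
O = 8
Function('I')(x, E) = -357 (Function('I')(x, E) = Mul(3, -119) = -357)
R = -36000 (R = Mul(8, -4500) = -36000)
Mul(Add(Pow(Add(57, -20), 2), Function('I')(-27, 173)), Add(Function('Z')(-28, -30), R)) = Mul(Add(Pow(Add(57, -20), 2), -357), Add(-90, -36000)) = Mul(Add(Pow(37, 2), -357), -36090) = Mul(Add(1369, -357), -36090) = Mul(1012, -36090) = -36523080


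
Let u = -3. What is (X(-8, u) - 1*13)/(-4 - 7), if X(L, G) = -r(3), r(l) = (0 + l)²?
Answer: 2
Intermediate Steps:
r(l) = l²
X(L, G) = -9 (X(L, G) = -1*3² = -1*9 = -9)
(X(-8, u) - 1*13)/(-4 - 7) = (-9 - 1*13)/(-4 - 7) = (-9 - 13)/(-11) = -22*(-1/11) = 2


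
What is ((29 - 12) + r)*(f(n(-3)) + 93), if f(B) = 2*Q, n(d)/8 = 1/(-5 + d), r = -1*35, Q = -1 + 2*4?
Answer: -1926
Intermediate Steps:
Q = 7 (Q = -1 + 8 = 7)
r = -35
n(d) = 8/(-5 + d)
f(B) = 14 (f(B) = 2*7 = 14)
((29 - 12) + r)*(f(n(-3)) + 93) = ((29 - 12) - 35)*(14 + 93) = (17 - 35)*107 = -18*107 = -1926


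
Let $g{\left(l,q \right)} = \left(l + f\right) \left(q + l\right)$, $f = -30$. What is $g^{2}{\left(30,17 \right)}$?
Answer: $0$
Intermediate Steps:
$g{\left(l,q \right)} = \left(-30 + l\right) \left(l + q\right)$ ($g{\left(l,q \right)} = \left(l - 30\right) \left(q + l\right) = \left(-30 + l\right) \left(l + q\right)$)
$g^{2}{\left(30,17 \right)} = \left(30^{2} - 900 - 510 + 30 \cdot 17\right)^{2} = \left(900 - 900 - 510 + 510\right)^{2} = 0^{2} = 0$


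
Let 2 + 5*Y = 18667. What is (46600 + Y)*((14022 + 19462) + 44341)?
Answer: 3917165725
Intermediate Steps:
Y = 3733 (Y = -⅖ + (⅕)*18667 = -⅖ + 18667/5 = 3733)
(46600 + Y)*((14022 + 19462) + 44341) = (46600 + 3733)*((14022 + 19462) + 44341) = 50333*(33484 + 44341) = 50333*77825 = 3917165725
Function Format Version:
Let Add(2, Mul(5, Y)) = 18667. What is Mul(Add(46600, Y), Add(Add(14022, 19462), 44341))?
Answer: 3917165725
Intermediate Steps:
Y = 3733 (Y = Add(Rational(-2, 5), Mul(Rational(1, 5), 18667)) = Add(Rational(-2, 5), Rational(18667, 5)) = 3733)
Mul(Add(46600, Y), Add(Add(14022, 19462), 44341)) = Mul(Add(46600, 3733), Add(Add(14022, 19462), 44341)) = Mul(50333, Add(33484, 44341)) = Mul(50333, 77825) = 3917165725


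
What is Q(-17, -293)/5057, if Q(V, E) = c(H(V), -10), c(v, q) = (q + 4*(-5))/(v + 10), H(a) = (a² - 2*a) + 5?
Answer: -15/854633 ≈ -1.7551e-5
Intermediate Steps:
H(a) = 5 + a² - 2*a
c(v, q) = (-20 + q)/(10 + v) (c(v, q) = (q - 20)/(10 + v) = (-20 + q)/(10 + v))
Q(V, E) = -30/(15 + V² - 2*V) (Q(V, E) = (-20 - 10)/(10 + (5 + V² - 2*V)) = -30/(15 + V² - 2*V))
Q(-17, -293)/5057 = -30/(15 + (-17)² - 2*(-17))/5057 = -30/(15 + 289 + 34)*(1/5057) = -30/338*(1/5057) = -30*1/338*(1/5057) = -15/169*1/5057 = -15/854633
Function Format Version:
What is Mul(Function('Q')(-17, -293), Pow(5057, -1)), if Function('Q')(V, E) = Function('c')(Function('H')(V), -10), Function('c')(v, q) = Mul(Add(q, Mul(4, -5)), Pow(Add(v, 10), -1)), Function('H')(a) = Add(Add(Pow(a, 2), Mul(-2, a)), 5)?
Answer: Rational(-15, 854633) ≈ -1.7551e-5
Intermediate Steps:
Function('H')(a) = Add(5, Pow(a, 2), Mul(-2, a))
Function('c')(v, q) = Mul(Pow(Add(10, v), -1), Add(-20, q)) (Function('c')(v, q) = Mul(Add(q, -20), Pow(Add(10, v), -1)) = Mul(Add(-20, q), Pow(Add(10, v), -1)) = Mul(Pow(Add(10, v), -1), Add(-20, q)))
Function('Q')(V, E) = Mul(-30, Pow(Add(15, Pow(V, 2), Mul(-2, V)), -1)) (Function('Q')(V, E) = Mul(Pow(Add(10, Add(5, Pow(V, 2), Mul(-2, V))), -1), Add(-20, -10)) = Mul(Pow(Add(15, Pow(V, 2), Mul(-2, V)), -1), -30) = Mul(-30, Pow(Add(15, Pow(V, 2), Mul(-2, V)), -1)))
Mul(Function('Q')(-17, -293), Pow(5057, -1)) = Mul(Mul(-30, Pow(Add(15, Pow(-17, 2), Mul(-2, -17)), -1)), Pow(5057, -1)) = Mul(Mul(-30, Pow(Add(15, 289, 34), -1)), Rational(1, 5057)) = Mul(Mul(-30, Pow(338, -1)), Rational(1, 5057)) = Mul(Mul(-30, Rational(1, 338)), Rational(1, 5057)) = Mul(Rational(-15, 169), Rational(1, 5057)) = Rational(-15, 854633)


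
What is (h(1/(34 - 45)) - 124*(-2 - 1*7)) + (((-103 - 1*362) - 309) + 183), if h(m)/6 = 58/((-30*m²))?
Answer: -4393/5 ≈ -878.60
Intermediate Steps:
h(m) = -58/(5*m²) (h(m) = 6*(58/((-30*m²))) = 6*(58*(-1/(30*m²))) = 6*(-29/(15*m²)) = -58/(5*m²))
(h(1/(34 - 45)) - 124*(-2 - 1*7)) + (((-103 - 1*362) - 309) + 183) = (-58*(34 - 45)²/5 - 124*(-2 - 1*7)) + (((-103 - 1*362) - 309) + 183) = (-58/(5*(1/(-11))²) - 124*(-2 - 7)) + (((-103 - 362) - 309) + 183) = (-58/(5*(-1/11)²) - 124*(-9)) + ((-465 - 309) + 183) = (-58/5*121 + 1116) + (-774 + 183) = (-7018/5 + 1116) - 591 = -1438/5 - 591 = -4393/5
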